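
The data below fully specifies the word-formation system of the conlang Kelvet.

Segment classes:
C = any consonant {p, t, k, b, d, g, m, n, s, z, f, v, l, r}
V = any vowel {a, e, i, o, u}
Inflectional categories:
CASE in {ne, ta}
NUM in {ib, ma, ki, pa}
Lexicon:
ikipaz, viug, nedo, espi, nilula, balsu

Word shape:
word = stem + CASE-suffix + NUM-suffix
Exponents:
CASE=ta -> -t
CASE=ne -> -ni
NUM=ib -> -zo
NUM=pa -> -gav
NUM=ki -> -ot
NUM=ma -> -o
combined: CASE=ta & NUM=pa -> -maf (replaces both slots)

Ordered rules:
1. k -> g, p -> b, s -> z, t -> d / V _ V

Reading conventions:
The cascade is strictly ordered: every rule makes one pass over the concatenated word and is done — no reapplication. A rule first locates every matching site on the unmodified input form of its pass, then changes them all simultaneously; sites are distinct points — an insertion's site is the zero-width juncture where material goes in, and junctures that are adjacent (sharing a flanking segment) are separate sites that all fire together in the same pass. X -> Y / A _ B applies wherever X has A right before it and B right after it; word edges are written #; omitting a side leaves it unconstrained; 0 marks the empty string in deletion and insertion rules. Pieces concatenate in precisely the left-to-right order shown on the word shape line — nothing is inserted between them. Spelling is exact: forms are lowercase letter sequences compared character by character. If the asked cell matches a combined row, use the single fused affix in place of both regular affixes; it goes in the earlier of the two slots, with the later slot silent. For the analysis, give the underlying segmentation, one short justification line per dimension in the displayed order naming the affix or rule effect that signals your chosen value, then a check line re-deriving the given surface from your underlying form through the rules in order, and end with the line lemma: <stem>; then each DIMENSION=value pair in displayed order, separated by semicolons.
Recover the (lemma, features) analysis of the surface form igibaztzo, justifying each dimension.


underlying: ikipaz-t-zo
CASE=ta - signalled by the affix -t
NUM=ib - signalled by the affix -zo
check: ikipaztzo -> igibaztzo
lemma: ikipaz; CASE=ta; NUM=ib


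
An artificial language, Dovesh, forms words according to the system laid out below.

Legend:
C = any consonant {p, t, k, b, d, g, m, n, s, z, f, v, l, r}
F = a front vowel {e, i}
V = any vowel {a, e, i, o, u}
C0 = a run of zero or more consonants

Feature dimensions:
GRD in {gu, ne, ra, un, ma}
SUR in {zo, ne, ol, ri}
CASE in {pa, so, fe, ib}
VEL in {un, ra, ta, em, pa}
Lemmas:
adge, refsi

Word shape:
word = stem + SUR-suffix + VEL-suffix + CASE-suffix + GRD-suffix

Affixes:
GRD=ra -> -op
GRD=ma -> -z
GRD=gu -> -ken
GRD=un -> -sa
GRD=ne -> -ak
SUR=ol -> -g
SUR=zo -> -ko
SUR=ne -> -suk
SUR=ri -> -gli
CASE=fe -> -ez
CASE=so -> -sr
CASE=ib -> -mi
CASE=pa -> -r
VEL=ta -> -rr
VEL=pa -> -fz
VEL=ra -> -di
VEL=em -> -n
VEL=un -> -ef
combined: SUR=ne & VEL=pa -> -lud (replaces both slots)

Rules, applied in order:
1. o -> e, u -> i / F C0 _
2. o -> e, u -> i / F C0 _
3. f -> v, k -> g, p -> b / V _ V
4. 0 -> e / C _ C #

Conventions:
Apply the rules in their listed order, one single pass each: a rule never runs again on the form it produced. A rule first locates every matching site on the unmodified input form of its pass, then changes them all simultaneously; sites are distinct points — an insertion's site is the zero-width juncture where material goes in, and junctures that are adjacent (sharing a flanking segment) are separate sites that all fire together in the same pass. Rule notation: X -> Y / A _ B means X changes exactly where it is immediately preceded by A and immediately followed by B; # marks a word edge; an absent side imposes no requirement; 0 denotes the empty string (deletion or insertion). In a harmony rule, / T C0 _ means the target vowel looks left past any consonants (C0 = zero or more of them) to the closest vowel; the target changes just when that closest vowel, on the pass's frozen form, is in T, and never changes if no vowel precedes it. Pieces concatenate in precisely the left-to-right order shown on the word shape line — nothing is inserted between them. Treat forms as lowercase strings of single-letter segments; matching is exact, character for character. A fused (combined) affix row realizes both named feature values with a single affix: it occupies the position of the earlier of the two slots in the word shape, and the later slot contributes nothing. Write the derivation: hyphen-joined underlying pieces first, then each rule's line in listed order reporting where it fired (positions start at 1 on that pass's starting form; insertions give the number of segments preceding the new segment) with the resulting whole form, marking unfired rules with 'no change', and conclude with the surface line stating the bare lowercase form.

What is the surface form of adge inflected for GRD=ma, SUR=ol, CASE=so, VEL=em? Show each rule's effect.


underlying: adge-g-n-sr-z
1. o -> e, u -> i / F C0 _: no change
2. o -> e, u -> i / F C0 _: no change
3. f -> v, k -> g, p -> b / V _ V: no change
4. 0 -> e / C _ C #: inserts after position(s) 8: adgegnsrez
surface: adgegnsrez


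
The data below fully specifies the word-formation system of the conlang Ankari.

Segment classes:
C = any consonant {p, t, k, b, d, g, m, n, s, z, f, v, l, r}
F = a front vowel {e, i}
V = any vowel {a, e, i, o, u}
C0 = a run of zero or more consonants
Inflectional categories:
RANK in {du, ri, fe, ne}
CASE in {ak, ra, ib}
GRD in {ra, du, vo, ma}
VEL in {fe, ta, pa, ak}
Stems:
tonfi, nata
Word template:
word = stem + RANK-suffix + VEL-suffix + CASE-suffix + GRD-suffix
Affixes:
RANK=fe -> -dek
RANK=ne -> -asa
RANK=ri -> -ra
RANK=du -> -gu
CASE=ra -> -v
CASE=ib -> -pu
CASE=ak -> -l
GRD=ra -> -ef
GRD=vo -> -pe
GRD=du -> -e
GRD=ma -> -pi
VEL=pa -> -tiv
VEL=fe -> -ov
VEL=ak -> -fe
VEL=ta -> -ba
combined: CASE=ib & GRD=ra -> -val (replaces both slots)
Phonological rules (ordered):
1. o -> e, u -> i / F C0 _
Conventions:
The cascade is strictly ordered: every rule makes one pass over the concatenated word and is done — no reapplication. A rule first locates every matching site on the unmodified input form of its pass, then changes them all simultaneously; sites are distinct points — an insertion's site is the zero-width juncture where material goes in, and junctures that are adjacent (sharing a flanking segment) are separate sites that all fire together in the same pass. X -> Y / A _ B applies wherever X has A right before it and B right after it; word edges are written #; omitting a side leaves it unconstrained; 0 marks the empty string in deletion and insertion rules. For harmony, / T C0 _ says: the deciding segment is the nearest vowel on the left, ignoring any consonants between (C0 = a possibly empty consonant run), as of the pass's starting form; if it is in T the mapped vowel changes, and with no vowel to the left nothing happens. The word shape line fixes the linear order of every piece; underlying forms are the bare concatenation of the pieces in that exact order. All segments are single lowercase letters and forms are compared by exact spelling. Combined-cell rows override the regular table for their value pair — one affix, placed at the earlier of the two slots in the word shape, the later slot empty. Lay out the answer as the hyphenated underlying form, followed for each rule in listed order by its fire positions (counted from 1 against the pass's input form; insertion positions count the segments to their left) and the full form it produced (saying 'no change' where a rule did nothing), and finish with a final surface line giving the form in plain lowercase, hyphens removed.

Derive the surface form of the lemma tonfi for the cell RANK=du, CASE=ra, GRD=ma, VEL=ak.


underlying: tonfi-gu-fe-v-pi
1. o -> e, u -> i / F C0 _: fires at position(s) 7: tonfigifevpi
surface: tonfigifevpi


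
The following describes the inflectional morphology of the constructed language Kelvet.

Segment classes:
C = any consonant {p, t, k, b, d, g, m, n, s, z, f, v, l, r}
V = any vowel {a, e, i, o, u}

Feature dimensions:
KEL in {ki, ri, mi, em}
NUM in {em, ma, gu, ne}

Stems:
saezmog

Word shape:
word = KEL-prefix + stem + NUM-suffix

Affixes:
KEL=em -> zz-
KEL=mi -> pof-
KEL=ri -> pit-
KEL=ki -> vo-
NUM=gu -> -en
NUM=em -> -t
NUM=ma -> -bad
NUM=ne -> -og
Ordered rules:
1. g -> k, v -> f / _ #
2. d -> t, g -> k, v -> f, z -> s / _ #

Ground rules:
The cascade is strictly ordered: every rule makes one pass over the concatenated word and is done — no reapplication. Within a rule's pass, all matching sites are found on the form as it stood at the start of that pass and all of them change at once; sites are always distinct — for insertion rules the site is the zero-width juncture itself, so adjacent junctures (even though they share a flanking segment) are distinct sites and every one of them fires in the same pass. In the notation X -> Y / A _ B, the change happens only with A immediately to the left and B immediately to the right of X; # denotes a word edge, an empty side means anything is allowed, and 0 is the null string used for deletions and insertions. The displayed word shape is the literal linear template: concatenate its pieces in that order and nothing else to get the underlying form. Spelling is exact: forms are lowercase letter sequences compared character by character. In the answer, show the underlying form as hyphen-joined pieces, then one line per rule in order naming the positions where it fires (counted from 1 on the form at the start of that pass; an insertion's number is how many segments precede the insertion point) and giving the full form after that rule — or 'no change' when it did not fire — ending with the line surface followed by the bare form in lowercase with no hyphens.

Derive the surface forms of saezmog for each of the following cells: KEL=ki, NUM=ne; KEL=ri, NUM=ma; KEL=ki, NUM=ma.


cell KEL=ki, NUM=ne:
underlying: vo-saezmog-og
1. g -> k, v -> f / _ #: fires at position(s) 11: vosaezmogok
2. d -> t, g -> k, v -> f, z -> s / _ #: no change
surface: vosaezmogok

cell KEL=ri, NUM=ma:
underlying: pit-saezmog-bad
1. g -> k, v -> f / _ #: no change
2. d -> t, g -> k, v -> f, z -> s / _ #: fires at position(s) 13: pitsaezmogbat
surface: pitsaezmogbat

cell KEL=ki, NUM=ma:
underlying: vo-saezmog-bad
1. g -> k, v -> f / _ #: no change
2. d -> t, g -> k, v -> f, z -> s / _ #: fires at position(s) 12: vosaezmogbat
surface: vosaezmogbat


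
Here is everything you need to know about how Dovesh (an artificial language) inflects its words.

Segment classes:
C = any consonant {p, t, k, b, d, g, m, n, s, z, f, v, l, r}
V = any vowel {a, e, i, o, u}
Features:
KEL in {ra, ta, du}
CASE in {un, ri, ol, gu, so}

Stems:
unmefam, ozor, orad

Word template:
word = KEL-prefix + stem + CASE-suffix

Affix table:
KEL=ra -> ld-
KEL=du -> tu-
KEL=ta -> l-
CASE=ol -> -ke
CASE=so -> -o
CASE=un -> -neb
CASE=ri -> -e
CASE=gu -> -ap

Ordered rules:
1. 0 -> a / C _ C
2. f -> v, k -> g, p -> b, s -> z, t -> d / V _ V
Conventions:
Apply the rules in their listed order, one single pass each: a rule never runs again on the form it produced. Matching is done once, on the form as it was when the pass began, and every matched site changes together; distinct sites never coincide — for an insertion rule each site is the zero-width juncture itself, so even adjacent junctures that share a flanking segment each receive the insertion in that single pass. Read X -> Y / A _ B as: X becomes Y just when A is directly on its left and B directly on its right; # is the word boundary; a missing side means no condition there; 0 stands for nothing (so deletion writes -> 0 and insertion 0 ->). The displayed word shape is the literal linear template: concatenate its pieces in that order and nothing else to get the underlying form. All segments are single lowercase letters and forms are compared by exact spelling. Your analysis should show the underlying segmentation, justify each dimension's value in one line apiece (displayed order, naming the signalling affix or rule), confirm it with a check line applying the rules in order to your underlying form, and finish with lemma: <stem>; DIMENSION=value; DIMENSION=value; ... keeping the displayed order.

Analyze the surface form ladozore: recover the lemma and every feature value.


underlying: ld-ozor-e
KEL=ra - signalled by the affix ld-
CASE=ri - signalled by the affix -e
check: ldozore -> ladozore -> ladozore
lemma: ozor; KEL=ra; CASE=ri


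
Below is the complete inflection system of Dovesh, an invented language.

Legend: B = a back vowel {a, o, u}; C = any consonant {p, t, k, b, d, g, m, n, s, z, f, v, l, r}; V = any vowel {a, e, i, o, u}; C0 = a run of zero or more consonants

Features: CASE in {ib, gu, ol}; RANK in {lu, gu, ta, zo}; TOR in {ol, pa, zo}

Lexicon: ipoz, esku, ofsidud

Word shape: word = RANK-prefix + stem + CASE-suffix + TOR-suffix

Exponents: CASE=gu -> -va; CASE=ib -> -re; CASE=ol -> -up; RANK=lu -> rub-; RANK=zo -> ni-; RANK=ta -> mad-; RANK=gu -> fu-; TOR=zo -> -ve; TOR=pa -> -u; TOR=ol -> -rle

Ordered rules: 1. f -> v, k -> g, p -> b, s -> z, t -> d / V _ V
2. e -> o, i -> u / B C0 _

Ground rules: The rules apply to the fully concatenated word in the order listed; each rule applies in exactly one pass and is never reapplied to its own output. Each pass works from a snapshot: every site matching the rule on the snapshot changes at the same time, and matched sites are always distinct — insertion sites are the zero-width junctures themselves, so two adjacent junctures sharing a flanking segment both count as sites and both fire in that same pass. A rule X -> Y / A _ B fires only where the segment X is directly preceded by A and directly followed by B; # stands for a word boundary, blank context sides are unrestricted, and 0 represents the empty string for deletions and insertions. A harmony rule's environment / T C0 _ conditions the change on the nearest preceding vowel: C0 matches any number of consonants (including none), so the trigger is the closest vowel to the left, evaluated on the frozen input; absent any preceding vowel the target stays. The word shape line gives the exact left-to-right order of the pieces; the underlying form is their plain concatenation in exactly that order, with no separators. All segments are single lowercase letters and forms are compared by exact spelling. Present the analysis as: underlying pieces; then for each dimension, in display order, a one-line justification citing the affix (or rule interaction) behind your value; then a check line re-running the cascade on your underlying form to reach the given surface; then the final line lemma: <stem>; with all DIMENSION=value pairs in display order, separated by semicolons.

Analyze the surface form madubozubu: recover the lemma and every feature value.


underlying: mad-ipoz-up-u
CASE=ol - signalled by the affix -up
RANK=ta - signalled by the affix mad-
TOR=pa - signalled by the affix -u
check: madipozupu -> madibozubu -> madubozubu
lemma: ipoz; CASE=ol; RANK=ta; TOR=pa


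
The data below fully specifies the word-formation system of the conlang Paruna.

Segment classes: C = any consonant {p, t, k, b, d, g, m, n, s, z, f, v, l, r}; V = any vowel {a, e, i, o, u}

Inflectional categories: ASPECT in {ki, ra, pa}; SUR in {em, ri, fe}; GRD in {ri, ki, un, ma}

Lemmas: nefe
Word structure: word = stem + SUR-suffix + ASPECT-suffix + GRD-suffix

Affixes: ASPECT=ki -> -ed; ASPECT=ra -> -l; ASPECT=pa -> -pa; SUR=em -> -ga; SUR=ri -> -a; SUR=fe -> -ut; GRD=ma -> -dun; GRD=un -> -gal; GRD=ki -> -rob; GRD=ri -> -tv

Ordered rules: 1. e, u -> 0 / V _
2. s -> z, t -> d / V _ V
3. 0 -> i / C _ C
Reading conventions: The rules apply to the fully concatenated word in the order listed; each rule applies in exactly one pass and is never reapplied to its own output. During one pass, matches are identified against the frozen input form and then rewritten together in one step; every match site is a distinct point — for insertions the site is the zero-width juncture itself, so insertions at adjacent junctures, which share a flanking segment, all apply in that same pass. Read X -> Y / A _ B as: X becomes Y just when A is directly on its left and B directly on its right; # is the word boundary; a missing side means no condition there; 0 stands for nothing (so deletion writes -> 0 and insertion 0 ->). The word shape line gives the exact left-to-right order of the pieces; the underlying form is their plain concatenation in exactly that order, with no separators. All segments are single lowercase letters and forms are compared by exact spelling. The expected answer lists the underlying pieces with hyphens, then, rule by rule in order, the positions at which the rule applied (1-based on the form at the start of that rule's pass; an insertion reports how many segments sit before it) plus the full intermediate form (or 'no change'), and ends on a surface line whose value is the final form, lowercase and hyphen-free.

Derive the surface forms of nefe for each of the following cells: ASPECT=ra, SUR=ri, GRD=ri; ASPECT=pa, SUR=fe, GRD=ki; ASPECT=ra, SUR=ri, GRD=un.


cell ASPECT=ra, SUR=ri, GRD=ri:
underlying: nefe-a-l-tv
1. e, u -> 0 / V _: no change
2. s -> z, t -> d / V _ V: no change
3. 0 -> i / C _ C: inserts after position(s) 6, 7: nefealitiv
surface: nefealitiv

cell ASPECT=pa, SUR=fe, GRD=ki:
underlying: nefe-ut-pa-rob
1. e, u -> 0 / V _: fires at position(s) 5: nefetparob
2. s -> z, t -> d / V _ V: no change
3. 0 -> i / C _ C: inserts after position(s) 5: nefetiparob
surface: nefetiparob

cell ASPECT=ra, SUR=ri, GRD=un:
underlying: nefe-a-l-gal
1. e, u -> 0 / V _: no change
2. s -> z, t -> d / V _ V: no change
3. 0 -> i / C _ C: inserts after position(s) 6: nefealigal
surface: nefealigal


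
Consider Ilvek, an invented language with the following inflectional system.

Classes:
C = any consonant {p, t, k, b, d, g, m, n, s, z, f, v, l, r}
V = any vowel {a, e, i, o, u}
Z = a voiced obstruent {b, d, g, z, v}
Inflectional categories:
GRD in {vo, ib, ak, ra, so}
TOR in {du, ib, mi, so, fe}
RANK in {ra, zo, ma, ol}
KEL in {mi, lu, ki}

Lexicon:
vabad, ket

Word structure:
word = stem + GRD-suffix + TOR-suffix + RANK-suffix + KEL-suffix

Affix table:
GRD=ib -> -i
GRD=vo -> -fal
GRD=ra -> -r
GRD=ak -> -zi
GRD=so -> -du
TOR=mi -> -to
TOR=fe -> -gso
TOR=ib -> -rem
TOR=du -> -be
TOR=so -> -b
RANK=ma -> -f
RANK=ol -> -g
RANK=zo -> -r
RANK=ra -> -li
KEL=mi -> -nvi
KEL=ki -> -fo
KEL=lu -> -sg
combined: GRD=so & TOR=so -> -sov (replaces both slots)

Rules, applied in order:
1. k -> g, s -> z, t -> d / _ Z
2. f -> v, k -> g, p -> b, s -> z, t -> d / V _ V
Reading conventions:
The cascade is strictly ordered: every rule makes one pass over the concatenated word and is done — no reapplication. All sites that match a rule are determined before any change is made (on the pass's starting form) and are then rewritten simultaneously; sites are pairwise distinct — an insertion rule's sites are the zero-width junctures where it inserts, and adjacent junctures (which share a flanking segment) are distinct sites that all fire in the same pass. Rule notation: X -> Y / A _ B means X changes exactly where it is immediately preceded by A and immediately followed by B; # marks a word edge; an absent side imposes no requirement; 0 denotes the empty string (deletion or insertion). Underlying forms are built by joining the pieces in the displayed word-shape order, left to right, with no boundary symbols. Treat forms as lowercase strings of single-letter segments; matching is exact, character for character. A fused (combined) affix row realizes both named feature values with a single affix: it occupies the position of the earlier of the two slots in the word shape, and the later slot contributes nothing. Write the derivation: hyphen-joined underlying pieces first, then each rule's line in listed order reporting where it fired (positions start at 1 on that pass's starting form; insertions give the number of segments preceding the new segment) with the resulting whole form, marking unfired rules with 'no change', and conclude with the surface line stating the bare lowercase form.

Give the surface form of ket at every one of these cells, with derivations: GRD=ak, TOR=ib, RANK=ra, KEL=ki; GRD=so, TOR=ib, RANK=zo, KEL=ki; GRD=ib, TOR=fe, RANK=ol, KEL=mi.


cell GRD=ak, TOR=ib, RANK=ra, KEL=ki:
underlying: ket-zi-rem-li-fo
1. k -> g, s -> z, t -> d / _ Z: fires at position(s) 3: kedziremlifo
2. f -> v, k -> g, p -> b, s -> z, t -> d / V _ V: fires at position(s) 11: kedziremlivo
surface: kedziremlivo

cell GRD=so, TOR=ib, RANK=zo, KEL=ki:
underlying: ket-du-rem-r-fo
1. k -> g, s -> z, t -> d / _ Z: fires at position(s) 3: kedduremrfo
2. f -> v, k -> g, p -> b, s -> z, t -> d / V _ V: no change
surface: kedduremrfo

cell GRD=ib, TOR=fe, RANK=ol, KEL=mi:
underlying: ket-i-gso-g-nvi
1. k -> g, s -> z, t -> d / _ Z: no change
2. f -> v, k -> g, p -> b, s -> z, t -> d / V _ V: fires at position(s) 3: kedigsognvi
surface: kedigsognvi


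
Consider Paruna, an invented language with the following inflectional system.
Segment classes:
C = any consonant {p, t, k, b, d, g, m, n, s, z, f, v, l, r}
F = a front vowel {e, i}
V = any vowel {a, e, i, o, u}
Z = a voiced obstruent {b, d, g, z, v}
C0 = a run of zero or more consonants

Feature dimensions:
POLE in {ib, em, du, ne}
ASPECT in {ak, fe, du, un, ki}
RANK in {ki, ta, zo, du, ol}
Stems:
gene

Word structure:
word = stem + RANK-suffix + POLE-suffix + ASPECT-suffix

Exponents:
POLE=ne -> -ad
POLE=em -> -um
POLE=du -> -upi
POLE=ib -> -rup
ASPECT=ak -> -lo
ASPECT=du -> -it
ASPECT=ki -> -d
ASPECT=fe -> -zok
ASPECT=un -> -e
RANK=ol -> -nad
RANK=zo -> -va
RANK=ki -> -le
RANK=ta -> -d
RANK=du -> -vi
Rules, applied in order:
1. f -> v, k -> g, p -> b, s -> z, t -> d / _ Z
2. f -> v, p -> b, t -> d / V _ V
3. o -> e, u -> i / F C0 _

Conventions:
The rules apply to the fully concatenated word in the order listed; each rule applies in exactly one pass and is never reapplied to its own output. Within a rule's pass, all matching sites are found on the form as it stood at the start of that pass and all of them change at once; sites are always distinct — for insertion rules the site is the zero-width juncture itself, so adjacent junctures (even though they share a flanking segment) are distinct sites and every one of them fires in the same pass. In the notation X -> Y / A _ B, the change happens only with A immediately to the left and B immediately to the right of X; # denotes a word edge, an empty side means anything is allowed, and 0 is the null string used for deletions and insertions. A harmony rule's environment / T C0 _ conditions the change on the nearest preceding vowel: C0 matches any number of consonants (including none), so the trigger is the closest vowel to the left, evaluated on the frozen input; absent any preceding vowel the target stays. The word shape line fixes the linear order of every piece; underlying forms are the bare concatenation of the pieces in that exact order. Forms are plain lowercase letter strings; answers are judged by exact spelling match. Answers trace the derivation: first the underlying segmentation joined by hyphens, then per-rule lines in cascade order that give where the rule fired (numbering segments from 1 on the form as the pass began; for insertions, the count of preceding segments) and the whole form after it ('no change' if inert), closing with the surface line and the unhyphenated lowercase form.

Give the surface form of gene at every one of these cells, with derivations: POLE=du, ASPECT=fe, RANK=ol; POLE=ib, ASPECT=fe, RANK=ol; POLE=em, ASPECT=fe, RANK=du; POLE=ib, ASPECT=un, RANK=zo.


cell POLE=du, ASPECT=fe, RANK=ol:
underlying: gene-nad-upi-zok
1. f -> v, k -> g, p -> b, s -> z, t -> d / _ Z: no change
2. f -> v, p -> b, t -> d / V _ V: fires at position(s) 9: genenadubizok
3. o -> e, u -> i / F C0 _: fires at position(s) 12: genenadubizek
surface: genenadubizek

cell POLE=ib, ASPECT=fe, RANK=ol:
underlying: gene-nad-rup-zok
1. f -> v, k -> g, p -> b, s -> z, t -> d / _ Z: fires at position(s) 10: genenadrubzok
2. f -> v, p -> b, t -> d / V _ V: no change
3. o -> e, u -> i / F C0 _: no change
surface: genenadrubzok

cell POLE=em, ASPECT=fe, RANK=du:
underlying: gene-vi-um-zok
1. f -> v, k -> g, p -> b, s -> z, t -> d / _ Z: no change
2. f -> v, p -> b, t -> d / V _ V: no change
3. o -> e, u -> i / F C0 _: fires at position(s) 7: geneviimzok
surface: geneviimzok

cell POLE=ib, ASPECT=un, RANK=zo:
underlying: gene-va-rup-e
1. f -> v, k -> g, p -> b, s -> z, t -> d / _ Z: no change
2. f -> v, p -> b, t -> d / V _ V: fires at position(s) 9: genevarube
3. o -> e, u -> i / F C0 _: no change
surface: genevarube


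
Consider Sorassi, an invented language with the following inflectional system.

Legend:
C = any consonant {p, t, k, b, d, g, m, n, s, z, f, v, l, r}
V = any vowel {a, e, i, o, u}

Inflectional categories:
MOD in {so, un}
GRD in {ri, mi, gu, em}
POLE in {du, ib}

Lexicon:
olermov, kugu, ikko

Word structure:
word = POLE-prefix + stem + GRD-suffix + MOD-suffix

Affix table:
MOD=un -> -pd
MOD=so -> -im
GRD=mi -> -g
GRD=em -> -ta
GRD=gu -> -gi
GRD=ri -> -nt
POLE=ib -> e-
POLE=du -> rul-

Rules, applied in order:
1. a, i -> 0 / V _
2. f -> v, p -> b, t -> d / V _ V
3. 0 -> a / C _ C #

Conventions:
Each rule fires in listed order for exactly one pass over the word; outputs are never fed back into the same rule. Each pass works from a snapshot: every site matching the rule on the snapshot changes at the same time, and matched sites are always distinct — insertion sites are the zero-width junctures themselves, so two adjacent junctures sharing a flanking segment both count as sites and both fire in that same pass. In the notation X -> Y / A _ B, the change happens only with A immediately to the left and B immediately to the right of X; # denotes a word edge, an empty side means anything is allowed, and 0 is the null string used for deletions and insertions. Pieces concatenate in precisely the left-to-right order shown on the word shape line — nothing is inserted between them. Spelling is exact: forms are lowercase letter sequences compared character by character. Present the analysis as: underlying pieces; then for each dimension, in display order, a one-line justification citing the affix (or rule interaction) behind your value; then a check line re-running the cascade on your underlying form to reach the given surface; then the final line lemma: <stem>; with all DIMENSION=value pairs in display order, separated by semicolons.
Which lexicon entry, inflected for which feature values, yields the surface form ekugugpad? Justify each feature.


underlying: e-kugu-g-pd
MOD=un - signalled by the affix -pd
GRD=mi - signalled by the affix -g
POLE=ib - signalled by the affix e-
check: ekugugpd -> ekugugpd -> ekugugpd -> ekugugpad
lemma: kugu; MOD=un; GRD=mi; POLE=ib


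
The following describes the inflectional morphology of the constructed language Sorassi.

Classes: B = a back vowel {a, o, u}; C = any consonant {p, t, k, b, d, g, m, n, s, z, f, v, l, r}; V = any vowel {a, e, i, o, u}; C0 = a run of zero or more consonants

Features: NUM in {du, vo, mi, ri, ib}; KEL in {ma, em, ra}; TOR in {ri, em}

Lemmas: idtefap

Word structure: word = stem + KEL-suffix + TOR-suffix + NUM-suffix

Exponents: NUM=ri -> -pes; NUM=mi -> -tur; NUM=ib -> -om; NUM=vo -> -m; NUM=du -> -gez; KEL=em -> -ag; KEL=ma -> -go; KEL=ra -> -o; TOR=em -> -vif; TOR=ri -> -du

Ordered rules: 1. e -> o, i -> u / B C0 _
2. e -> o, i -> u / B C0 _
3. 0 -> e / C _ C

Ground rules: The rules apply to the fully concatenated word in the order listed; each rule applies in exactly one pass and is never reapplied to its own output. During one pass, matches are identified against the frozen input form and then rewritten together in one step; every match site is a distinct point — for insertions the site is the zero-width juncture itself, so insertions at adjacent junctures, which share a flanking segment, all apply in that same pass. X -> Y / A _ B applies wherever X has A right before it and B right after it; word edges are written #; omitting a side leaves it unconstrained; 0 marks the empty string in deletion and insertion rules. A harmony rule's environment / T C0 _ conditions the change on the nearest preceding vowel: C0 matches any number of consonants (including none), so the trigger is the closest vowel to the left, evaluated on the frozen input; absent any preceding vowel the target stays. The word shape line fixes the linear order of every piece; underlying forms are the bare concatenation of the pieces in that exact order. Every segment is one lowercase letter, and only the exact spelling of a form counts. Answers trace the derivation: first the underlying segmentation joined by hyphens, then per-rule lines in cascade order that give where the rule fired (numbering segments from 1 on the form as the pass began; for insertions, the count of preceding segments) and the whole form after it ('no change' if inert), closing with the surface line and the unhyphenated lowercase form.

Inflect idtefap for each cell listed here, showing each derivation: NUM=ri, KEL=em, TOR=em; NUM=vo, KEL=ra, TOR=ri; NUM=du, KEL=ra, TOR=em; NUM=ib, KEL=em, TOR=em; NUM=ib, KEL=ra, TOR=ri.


cell NUM=ri, KEL=em, TOR=em:
underlying: idtefap-ag-vif-pes
1. e -> o, i -> u / B C0 _: fires at position(s) 11: idtefapagvufpes
2. e -> o, i -> u / B C0 _: fires at position(s) 14: idtefapagvufpos
3. 0 -> e / C _ C: inserts after position(s) 2, 9, 12: idetefapagevufepos
surface: idetefapagevufepos

cell NUM=vo, KEL=ra, TOR=ri:
underlying: idtefap-o-du-m
1. e -> o, i -> u / B C0 _: no change
2. e -> o, i -> u / B C0 _: no change
3. 0 -> e / C _ C: inserts after position(s) 2: idetefapodum
surface: idetefapodum

cell NUM=du, KEL=ra, TOR=em:
underlying: idtefap-o-vif-gez
1. e -> o, i -> u / B C0 _: fires at position(s) 10: idtefapovufgez
2. e -> o, i -> u / B C0 _: fires at position(s) 13: idtefapovufgoz
3. 0 -> e / C _ C: inserts after position(s) 2, 11: idetefapovufegoz
surface: idetefapovufegoz

cell NUM=ib, KEL=em, TOR=em:
underlying: idtefap-ag-vif-om
1. e -> o, i -> u / B C0 _: fires at position(s) 11: idtefapagvufom
2. e -> o, i -> u / B C0 _: no change
3. 0 -> e / C _ C: inserts after position(s) 2, 9: idetefapagevufom
surface: idetefapagevufom

cell NUM=ib, KEL=ra, TOR=ri:
underlying: idtefap-o-du-om
1. e -> o, i -> u / B C0 _: no change
2. e -> o, i -> u / B C0 _: no change
3. 0 -> e / C _ C: inserts after position(s) 2: idetefapoduom
surface: idetefapoduom


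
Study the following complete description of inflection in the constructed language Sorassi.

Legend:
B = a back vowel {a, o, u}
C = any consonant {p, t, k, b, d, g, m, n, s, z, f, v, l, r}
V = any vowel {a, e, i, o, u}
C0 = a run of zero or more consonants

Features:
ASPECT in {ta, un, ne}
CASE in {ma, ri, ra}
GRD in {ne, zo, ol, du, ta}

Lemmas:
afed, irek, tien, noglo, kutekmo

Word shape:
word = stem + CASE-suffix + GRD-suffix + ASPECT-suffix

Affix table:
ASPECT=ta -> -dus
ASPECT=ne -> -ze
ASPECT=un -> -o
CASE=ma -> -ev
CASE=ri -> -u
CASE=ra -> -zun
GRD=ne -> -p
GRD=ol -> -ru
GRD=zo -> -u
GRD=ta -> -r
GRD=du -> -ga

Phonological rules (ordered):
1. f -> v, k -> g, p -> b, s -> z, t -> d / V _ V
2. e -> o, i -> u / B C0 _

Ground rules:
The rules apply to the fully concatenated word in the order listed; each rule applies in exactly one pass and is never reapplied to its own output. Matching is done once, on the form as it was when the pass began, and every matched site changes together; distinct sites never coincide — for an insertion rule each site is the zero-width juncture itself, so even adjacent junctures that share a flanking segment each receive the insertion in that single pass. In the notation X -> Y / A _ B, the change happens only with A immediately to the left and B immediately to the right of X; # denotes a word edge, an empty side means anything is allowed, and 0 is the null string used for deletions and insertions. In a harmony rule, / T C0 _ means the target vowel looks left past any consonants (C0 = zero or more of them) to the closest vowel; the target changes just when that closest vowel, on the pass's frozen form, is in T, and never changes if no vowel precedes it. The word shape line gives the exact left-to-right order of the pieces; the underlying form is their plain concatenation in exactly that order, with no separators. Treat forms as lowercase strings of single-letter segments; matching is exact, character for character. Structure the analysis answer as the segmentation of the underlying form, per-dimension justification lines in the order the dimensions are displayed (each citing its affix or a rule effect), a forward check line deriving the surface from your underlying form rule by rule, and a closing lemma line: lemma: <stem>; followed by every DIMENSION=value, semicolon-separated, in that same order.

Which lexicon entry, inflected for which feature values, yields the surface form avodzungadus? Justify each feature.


underlying: afed-zun-ga-dus
ASPECT=ta - signalled by the affix -dus
CASE=ra - signalled by the affix -zun
GRD=du - signalled by the affix -ga
check: afedzungadus -> avedzungadus -> avodzungadus
lemma: afed; ASPECT=ta; CASE=ra; GRD=du


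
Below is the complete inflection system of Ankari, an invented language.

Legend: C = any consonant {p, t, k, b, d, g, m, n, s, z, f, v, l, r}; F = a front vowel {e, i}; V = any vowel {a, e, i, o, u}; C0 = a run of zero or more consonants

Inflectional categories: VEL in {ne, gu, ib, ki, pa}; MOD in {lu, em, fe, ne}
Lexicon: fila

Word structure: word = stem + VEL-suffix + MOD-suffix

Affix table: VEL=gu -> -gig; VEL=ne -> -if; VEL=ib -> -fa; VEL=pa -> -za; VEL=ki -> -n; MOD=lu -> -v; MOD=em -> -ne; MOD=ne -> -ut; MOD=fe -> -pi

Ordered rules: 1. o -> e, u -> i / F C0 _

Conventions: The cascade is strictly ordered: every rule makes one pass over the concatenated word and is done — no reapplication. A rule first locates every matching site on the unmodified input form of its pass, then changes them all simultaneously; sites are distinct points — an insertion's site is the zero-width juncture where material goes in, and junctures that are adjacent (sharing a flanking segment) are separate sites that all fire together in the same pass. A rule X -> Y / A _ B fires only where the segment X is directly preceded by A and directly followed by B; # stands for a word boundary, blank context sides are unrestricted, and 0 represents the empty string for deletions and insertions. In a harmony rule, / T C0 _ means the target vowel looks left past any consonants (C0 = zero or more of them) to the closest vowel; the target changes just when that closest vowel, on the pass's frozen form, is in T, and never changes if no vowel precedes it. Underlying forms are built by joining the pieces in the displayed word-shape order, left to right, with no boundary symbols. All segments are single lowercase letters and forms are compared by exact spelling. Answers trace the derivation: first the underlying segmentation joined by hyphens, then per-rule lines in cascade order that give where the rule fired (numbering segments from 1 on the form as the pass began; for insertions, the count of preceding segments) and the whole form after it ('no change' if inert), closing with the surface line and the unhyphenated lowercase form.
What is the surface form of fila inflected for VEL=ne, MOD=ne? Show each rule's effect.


underlying: fila-if-ut
1. o -> e, u -> i / F C0 _: fires at position(s) 7: filaifit
surface: filaifit


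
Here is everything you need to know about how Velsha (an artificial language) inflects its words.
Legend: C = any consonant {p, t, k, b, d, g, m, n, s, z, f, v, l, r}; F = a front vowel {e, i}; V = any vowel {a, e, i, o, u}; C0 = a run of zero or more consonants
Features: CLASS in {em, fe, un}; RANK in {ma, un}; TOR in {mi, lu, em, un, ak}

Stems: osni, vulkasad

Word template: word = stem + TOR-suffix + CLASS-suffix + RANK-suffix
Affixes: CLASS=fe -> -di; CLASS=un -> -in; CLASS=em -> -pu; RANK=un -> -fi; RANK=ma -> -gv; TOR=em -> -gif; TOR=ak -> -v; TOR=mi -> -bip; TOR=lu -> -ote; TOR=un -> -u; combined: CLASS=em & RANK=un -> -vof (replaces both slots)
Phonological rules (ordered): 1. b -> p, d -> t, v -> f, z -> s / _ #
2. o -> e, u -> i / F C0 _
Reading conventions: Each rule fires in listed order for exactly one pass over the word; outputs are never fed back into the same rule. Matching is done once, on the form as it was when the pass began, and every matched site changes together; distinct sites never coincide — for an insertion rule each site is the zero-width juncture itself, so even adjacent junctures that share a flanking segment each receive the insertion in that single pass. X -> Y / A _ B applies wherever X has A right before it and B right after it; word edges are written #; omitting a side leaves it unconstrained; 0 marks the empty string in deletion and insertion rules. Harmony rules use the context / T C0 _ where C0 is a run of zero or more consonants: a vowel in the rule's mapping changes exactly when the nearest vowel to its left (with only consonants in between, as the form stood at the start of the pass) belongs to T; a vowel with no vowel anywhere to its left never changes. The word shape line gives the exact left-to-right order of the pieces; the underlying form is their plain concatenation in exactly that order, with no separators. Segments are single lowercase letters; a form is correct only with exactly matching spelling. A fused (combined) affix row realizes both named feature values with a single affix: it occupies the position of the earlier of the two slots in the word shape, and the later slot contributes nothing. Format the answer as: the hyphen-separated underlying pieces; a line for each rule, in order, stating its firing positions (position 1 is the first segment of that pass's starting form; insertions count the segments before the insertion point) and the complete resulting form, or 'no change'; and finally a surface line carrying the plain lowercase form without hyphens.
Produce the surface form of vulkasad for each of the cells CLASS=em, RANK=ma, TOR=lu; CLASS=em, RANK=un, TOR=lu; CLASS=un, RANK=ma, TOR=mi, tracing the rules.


cell CLASS=em, RANK=ma, TOR=lu:
underlying: vulkasad-ote-pu-gv
1. b -> p, d -> t, v -> f, z -> s / _ #: fires at position(s) 15: vulkasadotepugf
2. o -> e, u -> i / F C0 _: fires at position(s) 13: vulkasadotepigf
surface: vulkasadotepigf

cell CLASS=em, RANK=un, TOR=lu:
underlying: vulkasad-ote-vof
1. b -> p, d -> t, v -> f, z -> s / _ #: no change
2. o -> e, u -> i / F C0 _: fires at position(s) 13: vulkasadotevef
surface: vulkasadotevef

cell CLASS=un, RANK=ma, TOR=mi:
underlying: vulkasad-bip-in-gv
1. b -> p, d -> t, v -> f, z -> s / _ #: fires at position(s) 15: vulkasadbipingf
2. o -> e, u -> i / F C0 _: no change
surface: vulkasadbipingf


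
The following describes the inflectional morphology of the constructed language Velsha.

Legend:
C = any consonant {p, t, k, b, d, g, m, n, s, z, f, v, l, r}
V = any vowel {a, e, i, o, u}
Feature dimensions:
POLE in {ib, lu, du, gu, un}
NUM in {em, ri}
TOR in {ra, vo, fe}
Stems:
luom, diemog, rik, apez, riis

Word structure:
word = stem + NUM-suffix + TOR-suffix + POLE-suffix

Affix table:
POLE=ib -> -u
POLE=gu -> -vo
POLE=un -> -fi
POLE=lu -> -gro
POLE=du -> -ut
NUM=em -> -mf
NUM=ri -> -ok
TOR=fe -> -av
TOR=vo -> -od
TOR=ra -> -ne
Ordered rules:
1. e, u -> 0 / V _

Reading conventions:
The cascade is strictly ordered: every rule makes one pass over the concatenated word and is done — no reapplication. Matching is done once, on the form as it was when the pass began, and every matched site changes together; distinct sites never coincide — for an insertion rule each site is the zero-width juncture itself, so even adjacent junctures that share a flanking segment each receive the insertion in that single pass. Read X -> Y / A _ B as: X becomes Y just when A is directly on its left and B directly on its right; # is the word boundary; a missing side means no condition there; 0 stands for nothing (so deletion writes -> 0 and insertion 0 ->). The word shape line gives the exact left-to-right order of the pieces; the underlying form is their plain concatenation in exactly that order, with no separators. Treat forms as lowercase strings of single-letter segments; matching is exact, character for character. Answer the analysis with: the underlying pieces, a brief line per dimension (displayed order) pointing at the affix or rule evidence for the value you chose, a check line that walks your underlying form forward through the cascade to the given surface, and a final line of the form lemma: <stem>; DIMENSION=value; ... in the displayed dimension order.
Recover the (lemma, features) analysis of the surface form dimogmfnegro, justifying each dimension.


underlying: diemog-mf-ne-gro
POLE=lu - signalled by the affix -gro
NUM=em - signalled by the affix -mf
TOR=ra - signalled by the affix -ne
check: diemogmfnegro -> dimogmfnegro
lemma: diemog; POLE=lu; NUM=em; TOR=ra
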